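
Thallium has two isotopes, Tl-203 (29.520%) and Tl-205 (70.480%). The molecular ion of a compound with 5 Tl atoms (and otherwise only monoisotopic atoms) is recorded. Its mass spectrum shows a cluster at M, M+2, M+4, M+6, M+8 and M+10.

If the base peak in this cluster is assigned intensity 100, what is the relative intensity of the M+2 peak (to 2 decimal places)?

7.35

Term probabilities: M 0.0022, M+2 0.0268, M+4 0.1278, M+6 0.3051, M+8 0.3642, M+10 0.1739. Base peak = M+8.
P(M+8) = C(5,4) × 0.29520^1 × 0.70480^4 = 5 × 0.2952 × 0.24675365 = 0.364208 (base)
P(M+2) = C(5,1) × 0.29520^4 × 0.70480^1 = 5 × 0.00759391 × 0.7048 = 0.026761
Relative intensity = 0.026761 / 0.364208 × 100 = 7.35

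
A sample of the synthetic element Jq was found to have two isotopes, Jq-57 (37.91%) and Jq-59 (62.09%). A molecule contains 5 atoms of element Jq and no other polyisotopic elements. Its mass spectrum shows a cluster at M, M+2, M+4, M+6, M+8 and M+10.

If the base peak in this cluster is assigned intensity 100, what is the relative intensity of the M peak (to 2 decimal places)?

(0.3791 + 0.6209)^5 gives M 0.0078, M+2 0.0641, M+4 0.2100, M+6 0.3440, M+8 0.2817, M+10 0.0923; the largest is M+6.
P(M+6) = C(5,3) × 0.3791^2 × 0.6209^3 = 10 × 0.14371681 × 0.23936739 = 0.344011 (base)
P(M) = C(5,0) × 0.3791^5 × 0.6209^0 = 1 × 0.00783013 × 1.0000 = 0.007830
Relative intensity = 0.007830 / 0.344011 × 100 = 2.28

2.28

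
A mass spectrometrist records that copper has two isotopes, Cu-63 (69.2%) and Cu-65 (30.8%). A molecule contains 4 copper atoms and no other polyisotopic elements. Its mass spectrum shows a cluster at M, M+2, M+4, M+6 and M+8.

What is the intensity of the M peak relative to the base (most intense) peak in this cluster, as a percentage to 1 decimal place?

Binomial terms of (0.692 + 0.308)^4: M 0.2293, M+2 0.4083, M+4 0.2726, M+6 0.0809, M+8 0.0090 → M+2 is the base peak.
P(M+2) = C(4,1) × 0.692^3 × 0.308^1 = 4 × 0.33137389 × 0.3080 = 0.408253 (base)
P(M) = C(4,0) × 0.692^4 × 0.308^0 = 1 × 0.22931073 × 1.0000 = 0.229311
Relative intensity = 0.229311 / 0.408253 × 100 = 56.2

56.2%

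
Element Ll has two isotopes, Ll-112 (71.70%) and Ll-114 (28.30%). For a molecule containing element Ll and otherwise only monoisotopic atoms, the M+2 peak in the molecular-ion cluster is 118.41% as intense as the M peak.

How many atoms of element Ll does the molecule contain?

3

For n independent Ll atoms, I(M+2)/I(M) = n · (abundance Ll-114) / (abundance Ll-112) = n · 0.2830/0.7170.
n = 1.1841 × 0.7170/0.2830 = 3.00 ≈ 3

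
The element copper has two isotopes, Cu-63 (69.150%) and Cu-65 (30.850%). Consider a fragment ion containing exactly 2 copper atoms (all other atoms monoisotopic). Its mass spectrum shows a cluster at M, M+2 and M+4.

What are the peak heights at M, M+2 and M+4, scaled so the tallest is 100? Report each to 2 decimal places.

The 2 Cu atoms are independent, so intensities follow the terms of (0.69150 + 0.30850)^2.
P(M) = 0.69150^2 = 0.478172
P(M+2) = 2 × 0.69150^1 × 0.30850^1 = 0.426656
P(M+4) = 0.30850^2 = 0.095172
The M peak is largest (0.478172); scaling to 100 gives 100.00 : 89.23 : 19.90.

100.00 : 89.23 : 19.90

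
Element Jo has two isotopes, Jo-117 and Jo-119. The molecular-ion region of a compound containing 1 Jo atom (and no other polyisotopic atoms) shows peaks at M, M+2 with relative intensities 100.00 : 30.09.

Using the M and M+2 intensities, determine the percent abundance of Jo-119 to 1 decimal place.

23.1%

Write p for the Jo-117 fraction. I(M+2)/I(M) = [C(1,1)·p^0·(1−p)] / p^1 = 1·(1−p)/p = 30.09/100.00 = 0.3009
(1−p)/p = 0.3009/1 = 0.3009  ⇒  p = 1/(1 + 0.3009) = 0.7687
Jo-117: 76.9%, Jo-119: 23.1%.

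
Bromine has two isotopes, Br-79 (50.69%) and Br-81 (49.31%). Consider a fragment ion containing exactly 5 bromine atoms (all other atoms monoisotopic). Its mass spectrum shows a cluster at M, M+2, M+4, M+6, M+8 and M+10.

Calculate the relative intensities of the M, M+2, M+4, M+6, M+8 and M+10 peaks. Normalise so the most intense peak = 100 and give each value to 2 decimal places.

The 5 Br atoms are independent, so intensities follow the terms of (0.5069 + 0.4931)^5.
P(M) = 0.5069^5 = 0.033467
P(M+2) = 5 × 0.5069^4 × 0.4931^1 = 0.162777
P(M+4) = 10 × 0.5069^3 × 0.4931^2 = 0.316692
P(M+6) = 10 × 0.5069^2 × 0.4931^3 = 0.308070
P(M+8) = 5 × 0.5069^1 × 0.4931^4 = 0.149842
P(M+10) = 0.4931^5 = 0.029152
The M+4 peak is largest (0.316692); scaling to 100 gives 10.57 : 51.40 : 100.00 : 97.28 : 47.31 : 9.21.

10.57 : 51.40 : 100.00 : 97.28 : 47.31 : 9.21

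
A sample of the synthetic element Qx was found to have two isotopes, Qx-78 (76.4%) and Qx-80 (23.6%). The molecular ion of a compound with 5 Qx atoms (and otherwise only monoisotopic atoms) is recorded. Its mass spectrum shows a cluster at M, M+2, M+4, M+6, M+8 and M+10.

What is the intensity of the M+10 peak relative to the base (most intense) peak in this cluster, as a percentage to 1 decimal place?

0.2%

Term probabilities: M 0.2603, M+2 0.4020, M+4 0.2484, M+6 0.0767, M+8 0.0118, M+10 0.0007. Base peak = M+2.
P(M+2) = C(5,1) × 0.764^4 × 0.236^1 = 5 × 0.34070102 × 0.2360 = 0.402027 (base)
P(M+10) = C(5,5) × 0.764^0 × 0.236^5 = 1 × 1.0000 × 0.00073208 = 0.000732
Relative intensity = 0.000732 / 0.402027 × 100 = 0.2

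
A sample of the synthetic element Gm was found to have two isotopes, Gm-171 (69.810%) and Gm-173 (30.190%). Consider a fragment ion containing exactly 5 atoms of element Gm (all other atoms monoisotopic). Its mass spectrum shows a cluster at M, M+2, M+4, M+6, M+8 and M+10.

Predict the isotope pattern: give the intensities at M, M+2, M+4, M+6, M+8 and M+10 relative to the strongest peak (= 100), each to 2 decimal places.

46.25 : 100.00 : 86.49 : 37.40 : 8.09 : 0.70

Expanding (0.69810 + 0.30190)^5:
P(M) = 0.69810^5 = 0.165801
P(M+2) = 5 × 0.69810^4 × 0.30190^1 = 0.358512
P(M+4) = 10 × 0.69810^3 × 0.30190^2 = 0.310084
P(M+6) = 10 × 0.69810^2 × 0.30190^3 = 0.134099
P(M+8) = 5 × 0.69810^1 × 0.30190^4 = 0.028996
P(M+10) = 0.30190^5 = 0.002508
The M+2 peak is largest (0.358512); scaling to 100 gives 46.25 : 100.00 : 86.49 : 37.40 : 8.09 : 0.70.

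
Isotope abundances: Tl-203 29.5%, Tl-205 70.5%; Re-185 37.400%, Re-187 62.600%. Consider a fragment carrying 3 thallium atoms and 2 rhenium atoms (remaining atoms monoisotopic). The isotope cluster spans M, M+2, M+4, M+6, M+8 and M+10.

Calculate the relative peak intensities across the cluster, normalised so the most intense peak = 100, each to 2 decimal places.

1.07 : 11.22 : 46.89 : 97.22 : 100.00 : 40.81

Thallium pattern (n=3): 0.02567237 : 0.18405787 : 0.43986713 : 0.35040263
Rhenium pattern (n=2): 0.139876 : 0.468248 : 0.391876
Convolve the two distributions (both contribute in 2-u steps):
  M: 0.02567237×0.139876 = 0.003591
  M+2: 0.02567237×0.468248 + 0.18405787×0.139876 = 0.037766
  M+4: 0.02567237×0.391876 + 0.18405787×0.468248 + 0.43986713×0.139876 = 0.157772
  M+6: 0.18405787×0.391876 + 0.43986713×0.468248 + 0.35040263×0.139876 = 0.327108
  M+8: 0.43986713×0.391876 + 0.35040263×0.468248 = 0.336449
  M+10: 0.35040263×0.391876 = 0.137314
Scale to base peak (0.336449) = 100: 1.07 : 11.22 : 46.89 : 97.22 : 100.00 : 40.81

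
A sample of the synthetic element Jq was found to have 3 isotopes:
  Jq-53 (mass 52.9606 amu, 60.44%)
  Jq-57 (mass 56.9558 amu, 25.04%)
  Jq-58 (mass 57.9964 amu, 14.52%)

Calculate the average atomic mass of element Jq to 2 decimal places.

Weight each isotope mass by its fractional abundance: 0.6044 × 52.9606 + 0.2504 × 56.9558 + 0.1452 × 57.9964
= 32.00939 + 14.26173 + 8.42108 = 54.69220 amu

54.69 amu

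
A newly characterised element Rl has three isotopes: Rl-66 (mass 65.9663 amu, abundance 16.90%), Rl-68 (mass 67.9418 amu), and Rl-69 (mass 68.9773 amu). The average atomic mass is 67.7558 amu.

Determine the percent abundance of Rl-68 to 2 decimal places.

68.82%

The remaining 83.10% is split between Rl-68 (fraction x) and Rl-69 (fraction 0.8310 − x).
Substituting: 67.9418x + 68.9773(0.8310 − x) = 56.6074953
(67.9418 − 68.9773)x = -0.712641  ⇒  x = 0.68821, y = 0.14279
Rl-68: 68.82%, Rl-69: 14.28%.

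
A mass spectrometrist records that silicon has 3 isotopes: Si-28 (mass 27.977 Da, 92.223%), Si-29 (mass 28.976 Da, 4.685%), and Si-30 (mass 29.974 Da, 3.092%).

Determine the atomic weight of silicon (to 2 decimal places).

Ar = Σ fᵢ·mᵢ = 0.92223 × 27.977 + 0.04685 × 28.976 + 0.03092 × 29.974
= 25.8012 + 1.3575 + 0.9268 = 28.0855 Da

28.09 Da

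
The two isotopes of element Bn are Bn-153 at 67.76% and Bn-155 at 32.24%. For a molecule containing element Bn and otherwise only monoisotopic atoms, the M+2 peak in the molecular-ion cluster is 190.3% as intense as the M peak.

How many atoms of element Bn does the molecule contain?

The M+2/M ratio from n Bn atoms is n · q/p = n · 0.3224/0.6776.
n = 1.903 × 0.6776/0.3224 = 4.00 ≈ 4

4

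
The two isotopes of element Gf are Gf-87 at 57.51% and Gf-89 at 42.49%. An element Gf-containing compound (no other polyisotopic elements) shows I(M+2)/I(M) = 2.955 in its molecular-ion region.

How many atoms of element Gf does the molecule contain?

The M+2/M ratio from n Gf atoms is n · q/p = n · 0.4249/0.5751.
n = 2.955 × 0.5751/0.4249 = 4.00 ≈ 4

4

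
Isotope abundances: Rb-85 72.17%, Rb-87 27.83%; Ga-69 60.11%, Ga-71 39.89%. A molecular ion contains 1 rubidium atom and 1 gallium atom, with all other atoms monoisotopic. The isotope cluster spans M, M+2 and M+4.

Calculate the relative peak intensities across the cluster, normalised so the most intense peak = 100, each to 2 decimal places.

95.31 : 100.00 : 24.39

Rubidium pattern (n=1): 0.7217 : 0.2783
Gallium pattern (n=1): 0.6011 : 0.3989
Convolve the two distributions (both contribute in 2-u steps):
  M: 0.7217×0.6011 = 0.433814
  M+2: 0.7217×0.3989 + 0.2783×0.6011 = 0.455172
  M+4: 0.2783×0.3989 = 0.111014
Scale to base peak (0.455172) = 100: 95.31 : 100.00 : 24.39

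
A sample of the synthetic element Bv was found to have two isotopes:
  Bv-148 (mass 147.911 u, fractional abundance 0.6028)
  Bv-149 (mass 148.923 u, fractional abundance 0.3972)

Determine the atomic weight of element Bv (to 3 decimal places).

Ar = Σ fᵢ·mᵢ = 0.6028 × 147.911 + 0.3972 × 148.923
= 89.1608 + 59.1522 = 148.3130 u

148.313 u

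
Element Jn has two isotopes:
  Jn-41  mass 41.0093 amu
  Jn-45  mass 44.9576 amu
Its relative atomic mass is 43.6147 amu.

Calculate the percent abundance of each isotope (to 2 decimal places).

Jn-41: 34.01%, Jn-45: 65.99%

Let x be the fractional abundance of Jn-41; then Jn-45 has abundance 1 − x.
41.0093·x + 44.9576·(1 − x) = 43.6147
(41.0093 − 44.9576)·x = 43.6147 − 44.9576
x = -1.3429 / -3.9483 = 0.34012 → 34.01% Jn-41, 65.99% Jn-45.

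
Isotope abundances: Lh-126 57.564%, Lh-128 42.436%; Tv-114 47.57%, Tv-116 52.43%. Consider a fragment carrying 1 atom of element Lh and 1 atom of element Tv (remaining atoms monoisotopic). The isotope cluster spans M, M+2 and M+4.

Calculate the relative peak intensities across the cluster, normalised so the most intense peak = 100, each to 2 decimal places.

Element Lh pattern (n=1): 0.57564 : 0.42436
Element Tv pattern (n=1): 0.4757 : 0.5243
Convolve the two distributions (both contribute in 2-u steps):
  M: 0.57564×0.4757 = 0.273832
  M+2: 0.57564×0.5243 + 0.42436×0.4757 = 0.503676
  M+4: 0.42436×0.5243 = 0.222492
Scale to base peak (0.503676) = 100: 54.37 : 100.00 : 44.17

54.37 : 100.00 : 44.17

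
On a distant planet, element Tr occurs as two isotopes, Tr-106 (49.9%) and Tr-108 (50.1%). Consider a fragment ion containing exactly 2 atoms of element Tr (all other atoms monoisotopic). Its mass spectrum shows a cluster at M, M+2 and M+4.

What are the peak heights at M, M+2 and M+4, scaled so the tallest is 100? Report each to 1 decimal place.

49.8 : 100.0 : 50.2

The 2 Tr atoms are independent, so intensities follow the terms of (0.499 + 0.501)^2.
P(M) = 0.499^2 = 0.249001
P(M+2) = 2 × 0.499^1 × 0.501^1 = 0.499998
P(M+4) = 0.501^2 = 0.251001
The M+2 peak is largest (0.499998); scaling to 100 gives 49.8 : 100.0 : 50.2.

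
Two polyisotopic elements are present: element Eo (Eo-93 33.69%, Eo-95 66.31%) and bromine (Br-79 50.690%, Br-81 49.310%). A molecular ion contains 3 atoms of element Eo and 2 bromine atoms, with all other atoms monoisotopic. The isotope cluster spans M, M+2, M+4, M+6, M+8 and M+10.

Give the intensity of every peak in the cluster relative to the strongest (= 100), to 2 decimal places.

Element Eo pattern (n=3): 0.03823869 : 0.22578875 : 0.44440642 : 0.29156614
Bromine pattern (n=2): 0.25694761 : 0.49990478 : 0.24314761
Convolve the two distributions (both contribute in 2-u steps):
  M: 0.03823869×0.25694761 = 0.009825
  M+2: 0.03823869×0.49990478 + 0.22578875×0.25694761 = 0.077132
  M+4: 0.03823869×0.24314761 + 0.22578875×0.49990478 + 0.44440642×0.25694761 = 0.236360
  M+6: 0.22578875×0.24314761 + 0.44440642×0.49990478 + 0.29156614×0.25694761 = 0.351978
  M+8: 0.44440642×0.24314761 + 0.29156614×0.49990478 = 0.253812
  M+10: 0.29156614×0.24314761 = 0.070894
Scale to base peak (0.351978) = 100: 2.79 : 21.91 : 67.15 : 100.00 : 72.11 : 20.14

2.79 : 21.91 : 67.15 : 100.00 : 72.11 : 20.14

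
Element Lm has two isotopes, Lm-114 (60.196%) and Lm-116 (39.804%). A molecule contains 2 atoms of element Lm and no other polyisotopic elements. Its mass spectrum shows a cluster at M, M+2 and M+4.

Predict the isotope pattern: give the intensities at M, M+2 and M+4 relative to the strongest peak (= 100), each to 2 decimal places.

75.62 : 100.00 : 33.06

Expanding (0.60196 + 0.39804)^2:
P(M) = 0.60196^2 = 0.362356
P(M+2) = 2 × 0.60196^1 × 0.39804^1 = 0.479208
P(M+4) = 0.39804^2 = 0.158436
The M+2 peak is largest (0.479208); scaling to 100 gives 75.62 : 100.00 : 33.06.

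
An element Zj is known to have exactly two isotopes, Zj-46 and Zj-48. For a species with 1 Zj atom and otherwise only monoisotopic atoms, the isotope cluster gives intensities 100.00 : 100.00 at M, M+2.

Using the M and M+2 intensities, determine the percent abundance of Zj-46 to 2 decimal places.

Write p for the Zj-46 fraction. I(M+2)/I(M) = [C(1,1)·p^0·(1−p)] / p^1 = 1·(1−p)/p = 100.00/100.00 = 1.0000
(1−p)/p = 1.0000/1 = 1.0000  ⇒  p = 1/(1 + 1.0000) = 0.5000
Zj-46: 50.00%, Zj-48: 50.00%.

50.00%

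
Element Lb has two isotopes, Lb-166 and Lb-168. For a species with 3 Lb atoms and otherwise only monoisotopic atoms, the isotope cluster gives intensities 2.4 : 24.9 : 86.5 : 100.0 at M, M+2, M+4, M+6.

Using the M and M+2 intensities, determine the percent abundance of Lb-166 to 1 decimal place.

22.4%

Write p for the Lb-166 fraction. I(M+2)/I(M) = [C(3,1)·p^2·(1−p)] / p^3 = 3·(1−p)/p = 24.9/2.4 = 10.3750
(1−p)/p = 10.3750/3 = 3.4583  ⇒  p = 1/(1 + 3.4583) = 0.2243
Lb-166: 22.4%, Lb-168: 77.6%.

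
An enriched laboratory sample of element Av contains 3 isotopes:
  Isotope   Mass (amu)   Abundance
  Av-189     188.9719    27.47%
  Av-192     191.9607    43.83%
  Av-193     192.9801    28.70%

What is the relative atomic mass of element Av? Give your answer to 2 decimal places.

The abundance-weighted mean is 0.2747 × 188.9719 + 0.4383 × 191.9607 + 0.2870 × 192.9801
= 51.91058 + 84.13637 + 55.38529 = 191.43224 amu

191.43 amu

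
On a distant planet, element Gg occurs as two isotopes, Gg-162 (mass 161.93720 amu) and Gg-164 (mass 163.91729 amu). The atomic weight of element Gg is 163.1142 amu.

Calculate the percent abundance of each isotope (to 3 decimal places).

Gg-162: 40.558%, Gg-164: 59.442%

Let x be the fractional abundance of Gg-162; then Gg-164 has abundance 1 − x.
161.93720·x + 163.91729·(1 − x) = 163.1142
(161.93720 − 163.91729)·x = 163.1142 − 163.91729
x = -0.80309 / -1.98009 = 0.40558 → 40.558% Gg-162, 59.442% Gg-164.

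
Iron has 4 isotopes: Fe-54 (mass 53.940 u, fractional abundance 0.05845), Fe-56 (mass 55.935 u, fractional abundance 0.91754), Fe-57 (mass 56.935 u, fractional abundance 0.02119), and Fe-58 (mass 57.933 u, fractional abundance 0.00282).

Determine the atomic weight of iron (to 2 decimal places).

55.85 u

Ar = Σ fᵢ·mᵢ = 0.05845 × 53.940 + 0.91754 × 55.935 + 0.02119 × 56.935 + 0.00282 × 57.933
= 3.1528 + 51.3226 + 1.2065 + 0.1634 = 55.8453 u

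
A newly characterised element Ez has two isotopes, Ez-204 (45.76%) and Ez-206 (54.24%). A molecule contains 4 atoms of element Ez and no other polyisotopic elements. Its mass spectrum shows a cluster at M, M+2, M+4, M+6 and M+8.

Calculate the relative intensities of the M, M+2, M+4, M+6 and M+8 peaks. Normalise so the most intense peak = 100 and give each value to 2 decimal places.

11.86 : 56.24 : 100.00 : 79.02 : 23.42

Expanding (0.4576 + 0.5424)^4:
P(M) = 0.4576^4 = 0.043847
P(M+2) = 4 × 0.4576^3 × 0.5424^1 = 0.207892
P(M+4) = 6 × 0.4576^2 × 0.5424^2 = 0.369626
P(M+6) = 4 × 0.4576^1 × 0.5424^3 = 0.292082
P(M+8) = 0.5424^4 = 0.086552
The M+4 peak is largest (0.369626); scaling to 100 gives 11.86 : 56.24 : 100.00 : 79.02 : 23.42.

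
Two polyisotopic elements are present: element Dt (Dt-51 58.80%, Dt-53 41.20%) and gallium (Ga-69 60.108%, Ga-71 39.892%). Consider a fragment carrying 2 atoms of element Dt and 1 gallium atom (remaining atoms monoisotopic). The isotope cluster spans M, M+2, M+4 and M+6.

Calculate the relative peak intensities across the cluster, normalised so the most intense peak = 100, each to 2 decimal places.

Element Dt pattern (n=2): 0.345744 : 0.484512 : 0.169744
Gallium pattern (n=1): 0.60108 : 0.39892
Convolve the two distributions (both contribute in 2-u steps):
  M: 0.345744×0.60108 = 0.207820
  M+2: 0.345744×0.39892 + 0.484512×0.60108 = 0.429155
  M+4: 0.484512×0.39892 + 0.169744×0.60108 = 0.295311
  M+6: 0.169744×0.39892 = 0.067714
Scale to base peak (0.429155) = 100: 48.43 : 100.00 : 68.81 : 15.78

48.43 : 100.00 : 68.81 : 15.78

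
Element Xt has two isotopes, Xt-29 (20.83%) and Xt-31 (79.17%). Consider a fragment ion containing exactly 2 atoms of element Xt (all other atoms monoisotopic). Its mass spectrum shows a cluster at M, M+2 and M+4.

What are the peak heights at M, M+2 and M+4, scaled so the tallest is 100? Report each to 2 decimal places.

6.92 : 52.62 : 100.00

Each Xt atom is independently Xt-29 (p = 0.2083) or Xt-31 (q = 0.7917); the cluster is the binomial expansion (p + q)^2.
P(M) = 0.2083^2 = 0.043389
P(M+2) = 2 × 0.2083^1 × 0.7917^1 = 0.329822
P(M+4) = 0.7917^2 = 0.626789
The M+4 peak is largest (0.626789); scaling to 100 gives 6.92 : 52.62 : 100.00.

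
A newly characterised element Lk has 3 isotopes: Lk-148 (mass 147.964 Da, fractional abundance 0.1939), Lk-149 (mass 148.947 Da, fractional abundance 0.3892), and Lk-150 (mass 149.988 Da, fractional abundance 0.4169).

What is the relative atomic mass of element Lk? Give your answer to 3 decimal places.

Ar = Σ fᵢ·mᵢ = 0.1939 × 147.964 + 0.3892 × 148.947 + 0.4169 × 149.988
= 28.6902 + 57.9702 + 62.5300 = 149.1904 Da

149.190 Da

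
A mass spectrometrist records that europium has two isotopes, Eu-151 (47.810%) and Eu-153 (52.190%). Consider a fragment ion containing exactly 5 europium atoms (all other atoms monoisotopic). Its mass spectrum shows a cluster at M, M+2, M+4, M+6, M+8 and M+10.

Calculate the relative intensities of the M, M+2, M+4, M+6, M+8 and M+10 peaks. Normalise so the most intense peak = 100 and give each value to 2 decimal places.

Each Eu atom is independently Eu-151 (p = 0.47810) or Eu-153 (q = 0.52190); the cluster is the binomial expansion (p + q)^5.
P(M) = 0.47810^5 = 0.024980
P(M+2) = 5 × 0.47810^4 × 0.52190^1 = 0.136343
P(M+4) = 10 × 0.47810^3 × 0.52190^2 = 0.297667
P(M+6) = 10 × 0.47810^2 × 0.52190^3 = 0.324937
P(M+8) = 5 × 0.47810^1 × 0.52190^4 = 0.177353
P(M+10) = 0.52190^5 = 0.038720
The M+6 peak is largest (0.324937); scaling to 100 gives 7.69 : 41.96 : 91.61 : 100.00 : 54.58 : 11.92.

7.69 : 41.96 : 91.61 : 100.00 : 54.58 : 11.92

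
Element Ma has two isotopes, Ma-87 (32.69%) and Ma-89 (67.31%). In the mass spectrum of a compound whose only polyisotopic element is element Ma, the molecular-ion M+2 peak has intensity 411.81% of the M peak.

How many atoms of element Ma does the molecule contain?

2

With n Ma atoms, P(M+2)/P(M) = C(n,1)·p^(n−1)q / p^n = n·q/p = n · 0.6731/0.3269.
n = 4.1181 × 0.3269/0.6731 = 2.00 ≈ 2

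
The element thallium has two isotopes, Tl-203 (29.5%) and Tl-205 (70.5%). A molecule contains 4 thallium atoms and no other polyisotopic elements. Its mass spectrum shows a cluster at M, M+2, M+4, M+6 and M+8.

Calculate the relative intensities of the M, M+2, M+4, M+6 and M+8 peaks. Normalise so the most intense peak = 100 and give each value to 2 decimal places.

1.83 : 17.51 : 62.77 : 100.00 : 59.75

Each Tl atom is independently Tl-203 (p = 0.295) or Tl-205 (q = 0.705); the cluster is the binomial expansion (p + q)^4.
P(M) = 0.295^4 = 0.007573
P(M+2) = 4 × 0.295^3 × 0.705^1 = 0.072396
P(M+4) = 6 × 0.295^2 × 0.705^2 = 0.259522
P(M+6) = 4 × 0.295^1 × 0.705^3 = 0.413475
P(M+8) = 0.705^4 = 0.247034
The M+6 peak is largest (0.413475); scaling to 100 gives 1.83 : 17.51 : 62.77 : 100.00 : 59.75.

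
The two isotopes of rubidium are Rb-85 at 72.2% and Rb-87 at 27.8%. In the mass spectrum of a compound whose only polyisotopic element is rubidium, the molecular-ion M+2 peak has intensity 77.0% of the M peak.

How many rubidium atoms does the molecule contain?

For n independent Rb atoms, I(M+2)/I(M) = n · (abundance Rb-87) / (abundance Rb-85) = n · 0.278/0.722.
n = 0.770 × 0.722/0.278 = 2.00 ≈ 2

2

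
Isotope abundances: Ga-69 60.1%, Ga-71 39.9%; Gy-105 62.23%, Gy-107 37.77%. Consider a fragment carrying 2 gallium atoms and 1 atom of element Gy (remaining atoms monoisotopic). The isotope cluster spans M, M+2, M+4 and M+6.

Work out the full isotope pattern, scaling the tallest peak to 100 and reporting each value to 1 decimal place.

51.7 : 100.0 : 64.4 : 13.8

Gallium pattern (n=2): 0.361201 : 0.479598 : 0.159201
Element Gy pattern (n=1): 0.6223 : 0.3777
Convolve the two distributions (both contribute in 2-u steps):
  M: 0.361201×0.6223 = 0.224775
  M+2: 0.361201×0.3777 + 0.479598×0.6223 = 0.434879
  M+4: 0.479598×0.3777 + 0.159201×0.6223 = 0.280215
  M+6: 0.159201×0.3777 = 0.060130
Scale to base peak (0.434879) = 100: 51.7 : 100.0 : 64.4 : 13.8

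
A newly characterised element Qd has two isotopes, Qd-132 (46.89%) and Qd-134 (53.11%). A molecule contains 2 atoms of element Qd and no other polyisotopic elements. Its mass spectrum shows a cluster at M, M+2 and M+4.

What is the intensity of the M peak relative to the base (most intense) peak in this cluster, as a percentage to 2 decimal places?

44.14%

(0.4689 + 0.5311)^2 gives M 0.2199, M+2 0.4981, M+4 0.2821; the largest is M+2.
P(M+2) = C(2,1) × 0.4689^1 × 0.5311^1 = 2 × 0.4689 × 0.5311 = 0.498066 (base)
P(M) = C(2,0) × 0.4689^2 × 0.5311^0 = 1 × 0.21986721 × 1.0000 = 0.219867
Relative intensity = 0.219867 / 0.498066 × 100 = 44.14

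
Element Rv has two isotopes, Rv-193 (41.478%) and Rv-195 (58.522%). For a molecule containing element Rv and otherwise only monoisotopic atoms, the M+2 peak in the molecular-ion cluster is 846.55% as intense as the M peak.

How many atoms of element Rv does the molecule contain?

6

For n independent Rv atoms, I(M+2)/I(M) = n · (abundance Rv-195) / (abundance Rv-193) = n · 0.58522/0.41478.
n = 8.4655 × 0.41478/0.58522 = 6.00 ≈ 6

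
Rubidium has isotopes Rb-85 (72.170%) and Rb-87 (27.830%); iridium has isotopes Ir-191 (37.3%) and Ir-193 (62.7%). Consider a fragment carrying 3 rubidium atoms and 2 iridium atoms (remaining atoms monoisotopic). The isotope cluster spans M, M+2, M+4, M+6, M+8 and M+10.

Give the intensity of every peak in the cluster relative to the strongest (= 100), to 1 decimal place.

14.0 : 63.1 : 100.0 : 67.4 : 20.3 : 2.3

Rubidium pattern (n=3): 0.37589809 : 0.43485841 : 0.16768892 : 0.02155458
Iridium pattern (n=2): 0.139129 : 0.467742 : 0.393129
Convolve the two distributions (both contribute in 2-u steps):
  M: 0.37589809×0.139129 = 0.052298
  M+2: 0.37589809×0.467742 + 0.43485841×0.139129 = 0.236325
  M+4: 0.37589809×0.393129 + 0.43485841×0.467742 + 0.16768892×0.139129 = 0.374508
  M+6: 0.43485841×0.393129 + 0.16768892×0.467742 + 0.02155458×0.139129 = 0.252389
  M+8: 0.16768892×0.393129 + 0.02155458×0.467742 = 0.076005
  M+10: 0.02155458×0.393129 = 0.008474
Scale to base peak (0.374508) = 100: 14.0 : 63.1 : 100.0 : 67.4 : 20.3 : 2.3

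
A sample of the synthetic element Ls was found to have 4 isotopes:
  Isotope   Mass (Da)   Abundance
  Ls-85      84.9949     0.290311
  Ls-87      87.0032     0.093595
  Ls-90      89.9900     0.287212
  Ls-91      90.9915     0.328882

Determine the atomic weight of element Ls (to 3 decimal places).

Average mass = Σ (abundance × isotope mass) = 0.290311 × 84.9949 + 0.093595 × 87.0032 + 0.287212 × 89.9900 + 0.328882 × 90.9915
= 24.67495 + 8.14306 + 25.84621 + 29.92547 = 88.58969 Da

88.590 Da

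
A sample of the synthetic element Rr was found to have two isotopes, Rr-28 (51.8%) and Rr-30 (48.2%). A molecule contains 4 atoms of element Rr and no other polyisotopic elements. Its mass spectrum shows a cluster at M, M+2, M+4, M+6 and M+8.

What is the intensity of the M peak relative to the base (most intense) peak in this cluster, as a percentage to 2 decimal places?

19.25%

(0.518 + 0.482)^4 gives M 0.0720, M+2 0.2680, M+4 0.3740, M+6 0.2320, M+8 0.0540; the largest is M+4.
P(M+4) = C(4,2) × 0.518^2 × 0.482^2 = 6 × 0.268324 × 0.232324 = 0.374029 (base)
P(M) = C(4,0) × 0.518^4 × 0.482^0 = 1 × 0.07199777 × 1.0000 = 0.071998
Relative intensity = 0.071998 / 0.374029 × 100 = 19.25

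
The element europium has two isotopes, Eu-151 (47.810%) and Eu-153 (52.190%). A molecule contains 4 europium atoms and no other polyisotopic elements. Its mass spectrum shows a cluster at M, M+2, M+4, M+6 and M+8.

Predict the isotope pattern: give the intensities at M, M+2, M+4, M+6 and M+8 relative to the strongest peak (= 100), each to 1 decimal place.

The 4 Eu atoms are independent, so intensities follow the terms of (0.47810 + 0.52190)^4.
P(M) = 0.47810^4 = 0.052249
P(M+2) = 4 × 0.47810^3 × 0.52190^1 = 0.228141
P(M+4) = 6 × 0.47810^2 × 0.52190^2 = 0.373563
P(M+6) = 4 × 0.47810^1 × 0.52190^3 = 0.271857
P(M+8) = 0.52190^4 = 0.074191
The M+4 peak is largest (0.373563); scaling to 100 gives 14.0 : 61.1 : 100.0 : 72.8 : 19.9.

14.0 : 61.1 : 100.0 : 72.8 : 19.9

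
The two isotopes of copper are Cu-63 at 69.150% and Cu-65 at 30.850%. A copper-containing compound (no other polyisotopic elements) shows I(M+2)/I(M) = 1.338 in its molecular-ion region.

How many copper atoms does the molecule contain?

3

For n independent Cu atoms, I(M+2)/I(M) = n · (abundance Cu-65) / (abundance Cu-63) = n · 0.30850/0.69150.
n = 1.338 × 0.69150/0.30850 = 3.00 ≈ 3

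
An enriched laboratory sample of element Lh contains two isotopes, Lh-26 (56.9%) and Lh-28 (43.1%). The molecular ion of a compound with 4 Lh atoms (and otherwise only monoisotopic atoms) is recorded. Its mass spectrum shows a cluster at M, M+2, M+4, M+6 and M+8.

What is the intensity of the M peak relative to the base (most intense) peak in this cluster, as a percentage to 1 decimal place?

Term probabilities: M 0.1048, M+2 0.3176, M+4 0.3609, M+6 0.1822, M+8 0.0345. Base peak = M+4.
P(M+4) = C(4,2) × 0.569^2 × 0.431^2 = 6 × 0.323761 × 0.185761 = 0.360853 (base)
P(M) = C(4,0) × 0.569^4 × 0.431^0 = 1 × 0.10482119 × 1.0000 = 0.104821
Relative intensity = 0.104821 / 0.360853 × 100 = 29.0

29.0%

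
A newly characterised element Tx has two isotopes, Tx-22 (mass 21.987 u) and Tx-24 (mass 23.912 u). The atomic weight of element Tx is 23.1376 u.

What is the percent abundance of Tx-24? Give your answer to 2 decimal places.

59.77%

Writing the weighted mean with unknown fraction x of Tx-22:
21.987·x + 23.912·(1 − x) = 23.1376
(21.987 − 23.912)·x = 23.1376 − 23.912
x = -0.7744 / -1.925 = 0.40229 → 40.23% Tx-22, 59.77% Tx-24.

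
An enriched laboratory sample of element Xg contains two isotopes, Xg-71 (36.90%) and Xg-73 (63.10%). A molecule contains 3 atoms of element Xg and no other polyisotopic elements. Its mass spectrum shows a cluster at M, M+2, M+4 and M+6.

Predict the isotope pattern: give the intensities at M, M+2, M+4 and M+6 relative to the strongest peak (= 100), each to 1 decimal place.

Expanding (0.3690 + 0.6310)^3:
P(M) = 0.3690^3 = 0.050243
P(M+2) = 3 × 0.3690^2 × 0.6310^1 = 0.257753
P(M+4) = 3 × 0.3690^1 × 0.6310^2 = 0.440764
P(M+6) = 0.6310^3 = 0.251240
The M+4 peak is largest (0.440764); scaling to 100 gives 11.4 : 58.5 : 100.0 : 57.0.

11.4 : 58.5 : 100.0 : 57.0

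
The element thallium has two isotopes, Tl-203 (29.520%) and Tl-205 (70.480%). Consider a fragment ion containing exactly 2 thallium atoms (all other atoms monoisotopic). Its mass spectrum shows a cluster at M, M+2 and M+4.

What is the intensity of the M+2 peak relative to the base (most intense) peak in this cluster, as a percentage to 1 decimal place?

83.8%

Binomial terms of (0.29520 + 0.70480)^2: M 0.0871, M+2 0.4161, M+4 0.4967 → M+4 is the base peak.
P(M+4) = C(2,2) × 0.29520^0 × 0.70480^2 = 1 × 1.0000 × 0.49674304 = 0.496743 (base)
P(M+2) = C(2,1) × 0.29520^1 × 0.70480^1 = 2 × 0.2952 × 0.7048 = 0.416114
Relative intensity = 0.416114 / 0.496743 × 100 = 83.8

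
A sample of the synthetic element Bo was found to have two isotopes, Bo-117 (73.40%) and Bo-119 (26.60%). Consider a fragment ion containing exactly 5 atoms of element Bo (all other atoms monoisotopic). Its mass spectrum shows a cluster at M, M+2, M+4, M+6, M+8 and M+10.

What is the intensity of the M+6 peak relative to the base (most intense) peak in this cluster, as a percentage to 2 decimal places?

26.27%

Binomial terms of (0.7340 + 0.2660)^5: M 0.2130, M+2 0.3860, M+4 0.2798, M+6 0.1014, M+8 0.0184, M+10 0.0013 → M+2 is the base peak.
P(M+2) = C(5,1) × 0.7340^4 × 0.2660^1 = 5 × 0.29025803 × 0.2660 = 0.386043 (base)
P(M+6) = C(5,3) × 0.7340^2 × 0.2660^3 = 10 × 0.538756 × 0.0188211 = 0.101400
Relative intensity = 0.101400 / 0.386043 × 100 = 26.27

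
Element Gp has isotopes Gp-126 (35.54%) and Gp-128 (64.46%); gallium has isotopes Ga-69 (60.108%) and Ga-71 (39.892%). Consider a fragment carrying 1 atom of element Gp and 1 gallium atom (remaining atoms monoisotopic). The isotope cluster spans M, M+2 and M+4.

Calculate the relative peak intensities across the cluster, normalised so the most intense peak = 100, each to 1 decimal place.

Element Gp pattern (n=1): 0.3554 : 0.6446
Gallium pattern (n=1): 0.60108 : 0.39892
Convolve the two distributions (both contribute in 2-u steps):
  M: 0.3554×0.60108 = 0.213624
  M+2: 0.3554×0.39892 + 0.6446×0.60108 = 0.529232
  M+4: 0.6446×0.39892 = 0.257144
Scale to base peak (0.529232) = 100: 40.4 : 100.0 : 48.6

40.4 : 100.0 : 48.6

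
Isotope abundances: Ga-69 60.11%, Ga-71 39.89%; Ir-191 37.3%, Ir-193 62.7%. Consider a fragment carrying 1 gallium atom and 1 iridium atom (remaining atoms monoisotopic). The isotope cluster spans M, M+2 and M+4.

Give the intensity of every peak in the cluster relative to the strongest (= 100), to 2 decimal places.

Gallium pattern (n=1): 0.6011 : 0.3989
Iridium pattern (n=1): 0.3730 : 0.6270
Convolve the two distributions (both contribute in 2-u steps):
  M: 0.6011×0.3730 = 0.224210
  M+2: 0.6011×0.6270 + 0.3989×0.3730 = 0.525679
  M+4: 0.3989×0.6270 = 0.250110
Scale to base peak (0.525679) = 100: 42.65 : 100.00 : 47.58

42.65 : 100.00 : 47.58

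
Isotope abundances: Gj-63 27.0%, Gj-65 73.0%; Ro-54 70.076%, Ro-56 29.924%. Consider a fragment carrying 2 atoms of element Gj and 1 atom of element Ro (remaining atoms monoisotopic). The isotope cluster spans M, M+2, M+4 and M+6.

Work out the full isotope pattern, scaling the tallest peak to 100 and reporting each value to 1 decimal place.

10.4 : 60.7 : 100.0 : 32.5

Element Gj pattern (n=2): 0.0729 : 0.3942 : 0.5329
Element Ro pattern (n=1): 0.70076 : 0.29924
Convolve the two distributions (both contribute in 2-u steps):
  M: 0.0729×0.70076 = 0.051085
  M+2: 0.0729×0.29924 + 0.3942×0.70076 = 0.298054
  M+4: 0.3942×0.29924 + 0.5329×0.70076 = 0.491395
  M+6: 0.5329×0.29924 = 0.159465
Scale to base peak (0.491395) = 100: 10.4 : 60.7 : 100.0 : 32.5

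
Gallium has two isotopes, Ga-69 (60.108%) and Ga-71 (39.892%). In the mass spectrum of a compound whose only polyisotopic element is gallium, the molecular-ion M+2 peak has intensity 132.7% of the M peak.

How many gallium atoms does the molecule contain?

For n independent Ga atoms, I(M+2)/I(M) = n · (abundance Ga-71) / (abundance Ga-69) = n · 0.39892/0.60108.
n = 1.327 × 0.60108/0.39892 = 2.00 ≈ 2

2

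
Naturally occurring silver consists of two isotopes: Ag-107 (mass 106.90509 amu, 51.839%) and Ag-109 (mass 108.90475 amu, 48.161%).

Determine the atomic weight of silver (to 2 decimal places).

Average mass = Σ (abundance × isotope mass) = 0.51839 × 106.90509 + 0.48161 × 108.90475
= 55.418530 + 52.449617 = 107.868147 amu

107.87 amu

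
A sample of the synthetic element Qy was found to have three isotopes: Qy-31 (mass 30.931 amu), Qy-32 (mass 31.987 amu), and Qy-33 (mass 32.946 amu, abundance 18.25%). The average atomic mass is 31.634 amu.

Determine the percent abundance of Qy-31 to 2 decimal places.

Let x and y be the fractions of Qy-31 and Qy-32. Then x + y = 1 − 0.1825 = 0.8175 and 30.931x + 31.987y = 31.634 − 0.1825×32.946 = 25.621355.
Substituting: 30.931x + 31.987(0.8175 − x) = 25.621355
(30.931 − 31.987)x = -0.5280175  ⇒  x = 0.50002, y = 0.31748
Qy-31: 50.00%, Qy-32: 31.75%.

50.00%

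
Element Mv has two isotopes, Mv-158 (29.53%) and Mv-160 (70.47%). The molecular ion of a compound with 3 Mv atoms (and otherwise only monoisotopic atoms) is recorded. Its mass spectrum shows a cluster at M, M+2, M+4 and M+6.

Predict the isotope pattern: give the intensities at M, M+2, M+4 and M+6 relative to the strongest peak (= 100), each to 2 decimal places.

5.85 : 41.90 : 100.00 : 79.55

The 3 Mv atoms are independent, so intensities follow the terms of (0.2953 + 0.7047)^3.
P(M) = 0.2953^3 = 0.025751
P(M+2) = 3 × 0.2953^2 × 0.7047^1 = 0.184354
P(M+4) = 3 × 0.2953^1 × 0.7047^2 = 0.439940
P(M+6) = 0.7047^3 = 0.349955
The M+4 peak is largest (0.439940); scaling to 100 gives 5.85 : 41.90 : 100.00 : 79.55.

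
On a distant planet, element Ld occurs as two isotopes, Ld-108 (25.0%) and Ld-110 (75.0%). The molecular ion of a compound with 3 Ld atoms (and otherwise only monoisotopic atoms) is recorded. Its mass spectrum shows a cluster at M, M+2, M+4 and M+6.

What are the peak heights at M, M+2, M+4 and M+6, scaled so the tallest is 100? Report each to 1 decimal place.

The 3 Ld atoms are independent, so intensities follow the terms of (0.250 + 0.750)^3.
P(M) = 0.250^3 = 0.015625
P(M+2) = 3 × 0.250^2 × 0.750^1 = 0.140625
P(M+4) = 3 × 0.250^1 × 0.750^2 = 0.421875
P(M+6) = 0.750^3 = 0.421875
The M+4 peak is largest (0.421875); scaling to 100 gives 3.7 : 33.3 : 100.0 : 100.0.

3.7 : 33.3 : 100.0 : 100.0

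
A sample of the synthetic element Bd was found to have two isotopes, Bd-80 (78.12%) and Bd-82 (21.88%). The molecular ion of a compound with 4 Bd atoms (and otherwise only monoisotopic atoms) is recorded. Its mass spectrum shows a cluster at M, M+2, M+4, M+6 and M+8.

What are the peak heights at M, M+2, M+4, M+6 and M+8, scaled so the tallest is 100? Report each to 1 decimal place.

89.3 : 100.0 : 42.0 : 7.8 : 0.5

The 4 Bd atoms are independent, so intensities follow the terms of (0.7812 + 0.2188)^4.
P(M) = 0.7812^4 = 0.372434
P(M+2) = 4 × 0.7812^3 × 0.2188^1 = 0.417248
P(M+4) = 6 × 0.7812^2 × 0.2188^2 = 0.175295
P(M+6) = 4 × 0.7812^1 × 0.2188^3 = 0.032731
P(M+8) = 0.2188^4 = 0.002292
The M+2 peak is largest (0.417248); scaling to 100 gives 89.3 : 100.0 : 42.0 : 7.8 : 0.5.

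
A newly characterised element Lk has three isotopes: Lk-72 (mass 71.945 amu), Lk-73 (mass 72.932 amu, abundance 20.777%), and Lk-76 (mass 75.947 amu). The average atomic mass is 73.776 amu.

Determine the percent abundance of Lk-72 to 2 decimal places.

38.60%

The remaining 79.223% is split between Lk-72 (fraction x) and Lk-76 (fraction 0.79223 − x).
Substituting: 71.945x + 75.947(0.79223 − x) = 58.62291836
(71.945 − 75.947)x = -1.54457345  ⇒  x = 0.38595, y = 0.40628
Lk-72: 38.60%, Lk-76: 40.63%.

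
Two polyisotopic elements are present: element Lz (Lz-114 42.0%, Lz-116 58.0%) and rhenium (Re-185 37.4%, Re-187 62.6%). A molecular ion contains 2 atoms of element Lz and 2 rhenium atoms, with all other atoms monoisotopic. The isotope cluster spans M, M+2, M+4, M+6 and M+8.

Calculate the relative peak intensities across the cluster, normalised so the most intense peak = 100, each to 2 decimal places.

Element Lz pattern (n=2): 0.1764 : 0.4872 : 0.3364
Rhenium pattern (n=2): 0.139876 : 0.468248 : 0.391876
Convolve the two distributions (both contribute in 2-u steps):
  M: 0.1764×0.139876 = 0.024674
  M+2: 0.1764×0.468248 + 0.4872×0.139876 = 0.150747
  M+4: 0.1764×0.391876 + 0.4872×0.468248 + 0.3364×0.139876 = 0.344312
  M+6: 0.4872×0.391876 + 0.3364×0.468248 = 0.348441
  M+8: 0.3364×0.391876 = 0.131827
Scale to base peak (0.348441) = 100: 7.08 : 43.26 : 98.82 : 100.00 : 37.83

7.08 : 43.26 : 98.82 : 100.00 : 37.83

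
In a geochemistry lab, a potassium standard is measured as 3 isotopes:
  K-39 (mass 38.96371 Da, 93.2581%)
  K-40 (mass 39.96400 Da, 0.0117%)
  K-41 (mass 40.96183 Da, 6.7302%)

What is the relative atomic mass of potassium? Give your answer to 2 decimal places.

39.10 Da

Weight each isotope mass by its fractional abundance: 0.932581 × 38.96371 + 0.000117 × 39.96400 + 0.067302 × 40.96183
= 36.336816 + 0.004676 + 2.756813 = 39.098305 Da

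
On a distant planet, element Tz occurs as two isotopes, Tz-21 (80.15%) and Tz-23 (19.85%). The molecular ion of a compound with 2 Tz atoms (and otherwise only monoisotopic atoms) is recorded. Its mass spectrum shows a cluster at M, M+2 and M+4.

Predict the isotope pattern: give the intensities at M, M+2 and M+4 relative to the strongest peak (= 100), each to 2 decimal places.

100.00 : 49.53 : 6.13

The 2 Tz atoms are independent, so intensities follow the terms of (0.8015 + 0.1985)^2.
P(M) = 0.8015^2 = 0.642402
P(M+2) = 2 × 0.8015^1 × 0.1985^1 = 0.318195
P(M+4) = 0.1985^2 = 0.039402
The M peak is largest (0.642402); scaling to 100 gives 100.00 : 49.53 : 6.13.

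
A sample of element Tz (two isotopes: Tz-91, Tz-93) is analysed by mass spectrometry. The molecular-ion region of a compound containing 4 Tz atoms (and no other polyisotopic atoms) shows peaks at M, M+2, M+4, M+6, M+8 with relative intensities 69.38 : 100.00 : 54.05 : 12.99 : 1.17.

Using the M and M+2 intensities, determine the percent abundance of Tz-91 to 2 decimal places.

73.51%

Let p = fractional abundance of Tz-91. I(M+2)/I(M) = [C(4,1)·p^3·(1−p)] / p^4 = 4·(1−p)/p = 100.00/69.38 = 1.4413
(1−p)/p = 1.4413/4 = 0.3603  ⇒  p = 1/(1 + 0.3603) = 0.7351
Tz-91: 73.51%, Tz-93: 26.49%.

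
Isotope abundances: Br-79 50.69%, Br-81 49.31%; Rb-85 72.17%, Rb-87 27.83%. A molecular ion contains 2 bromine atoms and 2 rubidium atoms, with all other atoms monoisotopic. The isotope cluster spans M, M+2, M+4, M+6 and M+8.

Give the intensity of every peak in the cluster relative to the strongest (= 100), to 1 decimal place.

36.8 : 100.0 : 95.5 : 37.5 : 5.2

Bromine pattern (n=2): 0.25694761 : 0.49990478 : 0.24314761
Rubidium pattern (n=2): 0.52085089 : 0.40169822 : 0.07745089
Convolve the two distributions (both contribute in 2-u steps):
  M: 0.25694761×0.52085089 = 0.133831
  M+2: 0.25694761×0.40169822 + 0.49990478×0.52085089 = 0.363591
  M+4: 0.25694761×0.07745089 + 0.49990478×0.40169822 + 0.24314761×0.52085089 = 0.347355
  M+6: 0.49990478×0.07745089 + 0.24314761×0.40169822 = 0.136390
  M+8: 0.24314761×0.07745089 = 0.018832
Scale to base peak (0.363591) = 100: 36.8 : 100.0 : 95.5 : 37.5 : 5.2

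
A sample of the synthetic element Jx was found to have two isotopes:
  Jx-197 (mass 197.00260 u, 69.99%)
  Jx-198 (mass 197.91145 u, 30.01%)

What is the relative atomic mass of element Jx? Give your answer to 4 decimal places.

197.2753 u

Average mass = Σ (abundance × isotope mass) = 0.6999 × 197.00260 + 0.3001 × 197.91145
= 137.882120 + 59.393226 = 197.275346 u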